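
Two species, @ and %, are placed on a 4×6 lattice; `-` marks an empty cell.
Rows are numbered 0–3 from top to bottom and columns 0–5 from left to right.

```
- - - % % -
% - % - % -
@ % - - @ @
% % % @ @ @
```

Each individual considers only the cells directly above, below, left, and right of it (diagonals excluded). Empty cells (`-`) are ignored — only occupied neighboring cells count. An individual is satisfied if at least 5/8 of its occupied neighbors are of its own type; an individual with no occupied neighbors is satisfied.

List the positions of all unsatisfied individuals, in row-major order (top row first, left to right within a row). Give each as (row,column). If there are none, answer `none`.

Row 0: (0,3)% 1/1 satisfied · (0,4)% 2/2 satisfied
Row 1: (1,0)% 0/1 not · (1,2)% 0/0 satisfied · (1,4)% 1/2 not
Row 2: (2,0)@ 0/3 not · (2,1)% 1/2 not · (2,4)@ 2/3 satisfied · (2,5)@ 2/2 satisfied
Row 3: (3,0)% 1/2 not · (3,1)% 3/3 satisfied · (3,2)% 1/2 not · (3,3)@ 1/2 not · (3,4)@ 3/3 satisfied · (3,5)@ 2/2 satisfied

(1,0), (1,4), (2,0), (2,1), (3,0), (3,2), (3,3)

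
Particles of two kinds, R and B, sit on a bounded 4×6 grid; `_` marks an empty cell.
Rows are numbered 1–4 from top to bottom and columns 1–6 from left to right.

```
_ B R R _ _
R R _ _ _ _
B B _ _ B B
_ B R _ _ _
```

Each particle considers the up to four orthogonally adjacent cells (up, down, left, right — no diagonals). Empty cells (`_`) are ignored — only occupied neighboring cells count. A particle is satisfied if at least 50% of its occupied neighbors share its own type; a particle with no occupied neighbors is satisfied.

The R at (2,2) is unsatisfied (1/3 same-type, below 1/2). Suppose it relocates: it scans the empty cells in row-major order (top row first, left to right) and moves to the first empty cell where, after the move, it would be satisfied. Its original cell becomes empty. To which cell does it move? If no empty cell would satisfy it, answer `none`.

Vacating (2,2). Empty cells in order:
  (1,1): 1/2 same-type → satisfied — stop here.

(1,1)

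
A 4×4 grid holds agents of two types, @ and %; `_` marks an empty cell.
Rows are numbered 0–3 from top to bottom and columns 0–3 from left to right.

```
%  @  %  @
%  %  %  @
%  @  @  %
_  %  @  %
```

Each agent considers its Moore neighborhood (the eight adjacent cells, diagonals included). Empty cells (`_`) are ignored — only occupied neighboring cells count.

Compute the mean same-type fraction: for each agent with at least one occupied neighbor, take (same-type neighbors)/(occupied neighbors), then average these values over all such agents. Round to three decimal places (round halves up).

0.413

(0,0)% 2/3
(0,1)@ 0/5
(0,2)% 2/5
(0,3)@ 1/3
(1,0)% 3/5
(1,1)% 5/8
(1,2)% 3/8
(1,3)@ 2/5
(2,0)% 3/4
(2,1)@ 2/7
(2,2)@ 3/8
(2,3)% 2/5
(3,1)% 1/4
(3,2)@ 2/5
(3,3)% 1/3
Sum over 15 agents: 2/3 + 0/5 + 2/5 + 1/3 + 3/5 + 5/8 + 3/8 + 2/5 + 3/4 + 2/7 + 3/8 + 2/5 + 1/4 + 2/5 + 1/3 = 5203/840; mean = 5203/840 ÷ 15 = 5203/12600 = 0.412936… → 0.413.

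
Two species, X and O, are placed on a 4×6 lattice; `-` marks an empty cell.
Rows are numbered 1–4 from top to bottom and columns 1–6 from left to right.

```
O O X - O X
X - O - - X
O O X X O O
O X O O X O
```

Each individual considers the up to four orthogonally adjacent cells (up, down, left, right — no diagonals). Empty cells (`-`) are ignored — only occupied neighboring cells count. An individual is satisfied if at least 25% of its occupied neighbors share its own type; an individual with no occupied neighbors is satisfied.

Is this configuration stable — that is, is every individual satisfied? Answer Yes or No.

No

(1,1)O 1/2 ✓
(1,2)O 1/2 ✓
(1,3)X 0/2 ✗
(1,5)O 0/1 ✗
(1,6)X 1/2 ✓
(2,1)X 0/2 ✗
(2,3)O 0/2 ✗
(2,6)X 1/2 ✓
(3,1)O 2/3 ✓
(3,2)O 1/3 ✓
(3,3)X 1/4 ✓
(3,4)X 1/3 ✓
(3,5)O 1/3 ✓
(3,6)O 2/3 ✓
(4,1)O 1/2 ✓
(4,2)X 0/3 ✗
(4,3)O 1/3 ✓
(4,4)O 1/3 ✓
(4,5)X 0/3 ✗
(4,6)O 1/2 ✓
For instance (1,3) has only 0/2 same-type neighbors, below 1/4.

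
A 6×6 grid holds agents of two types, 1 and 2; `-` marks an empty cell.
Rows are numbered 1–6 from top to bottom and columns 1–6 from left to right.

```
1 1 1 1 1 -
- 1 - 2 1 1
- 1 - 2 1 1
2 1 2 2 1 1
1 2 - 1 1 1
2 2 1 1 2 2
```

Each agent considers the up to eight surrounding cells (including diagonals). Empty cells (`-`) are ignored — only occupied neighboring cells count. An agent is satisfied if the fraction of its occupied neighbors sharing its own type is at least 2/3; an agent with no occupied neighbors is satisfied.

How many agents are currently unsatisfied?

Row 1: (1,1)1 2/2 ✓ · (1,2)1 3/3 ✓ · (1,3)1 3/4 ✓ · (1,4)1 3/4 ✓ · (1,5)1 3/4 ✓
Row 2: (2,2)1 4/4 ✓ · (2,4)2 1/6 ✗ · (2,5)1 5/7 ✓ · (2,6)1 4/4 ✓
Row 3: (3,2)1 2/4 ✗ · (3,4)2 3/6 ✗ · (3,5)1 5/8 ✗ · (3,6)1 5/5 ✓
Row 4: (4,1)2 1/4 ✗ · (4,2)1 2/5 ✗ · (4,3)2 3/6 ✗ · (4,4)2 2/6 ✗ · (4,5)1 6/8 ✓ · (4,6)1 5/5 ✓
Row 5: (5,1)1 1/5 ✗ · (5,2)2 4/7 ✗ · (5,4)1 4/7 ✗ · (5,5)1 5/8 ✗ · (5,6)1 3/5 ✗
Row 6: (6,1)2 2/3 ✓ · (6,2)2 2/4 ✗ · (6,3)1 2/4 ✗ · (6,4)1 3/4 ✓ · (6,5)2 1/5 ✗ · (6,6)2 1/3 ✗
Unsatisfied: (2,4), (3,2), (3,4), (3,5), (4,1), (4,2), (4,3), (4,4), (5,1), (5,2), (5,4), (5,5), (5,6), (6,2), (6,3), (6,5), (6,6) — 17 in total.

17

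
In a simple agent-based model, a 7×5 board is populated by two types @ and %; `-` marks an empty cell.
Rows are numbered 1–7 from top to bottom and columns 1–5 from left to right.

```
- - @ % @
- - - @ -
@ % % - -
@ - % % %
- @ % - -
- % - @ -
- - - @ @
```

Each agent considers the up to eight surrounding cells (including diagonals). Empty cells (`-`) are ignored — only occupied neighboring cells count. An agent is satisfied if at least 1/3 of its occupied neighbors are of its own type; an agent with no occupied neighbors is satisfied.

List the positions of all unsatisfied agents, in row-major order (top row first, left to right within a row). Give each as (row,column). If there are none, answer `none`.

(1,4), (5,2)

(1,3)@ 1/2 satisfied
(1,4)% 0/3 not
(1,5)@ 1/2 satisfied
(2,4)@ 2/4 satisfied
(3,1)@ 1/2 satisfied
(3,2)% 2/4 satisfied
(3,3)% 3/4 satisfied
(4,1)@ 2/3 satisfied
(4,3)% 4/5 satisfied
(4,4)% 4/4 satisfied
(4,5)% 1/1 satisfied
(5,2)@ 1/4 not
(5,3)% 3/5 satisfied
(6,2)% 1/2 satisfied
(6,4)@ 2/3 satisfied
(7,4)@ 2/2 satisfied
(7,5)@ 2/2 satisfied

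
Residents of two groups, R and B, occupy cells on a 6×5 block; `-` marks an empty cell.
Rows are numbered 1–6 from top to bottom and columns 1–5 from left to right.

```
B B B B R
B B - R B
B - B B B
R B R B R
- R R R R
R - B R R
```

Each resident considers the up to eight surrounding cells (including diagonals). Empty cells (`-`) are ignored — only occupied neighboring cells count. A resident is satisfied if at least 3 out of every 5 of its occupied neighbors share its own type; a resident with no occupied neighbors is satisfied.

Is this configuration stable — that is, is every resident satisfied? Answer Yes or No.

Row 1: (1,1)B 3/3 ✓ · (1,2)B 4/4 ✓ · (1,3)B 3/4 ✓ · (1,4)B 2/4 ✗ · (1,5)R 1/3 ✗
Row 2: (2,1)B 4/4 ✓ · (2,2)B 6/6 ✓ · (2,4)R 1/7 ✗ · (2,5)B 3/5 ✓
Row 3: (3,1)B 3/4 ✓ · (3,3)B 4/6 ✓ · (3,4)B 4/7 ✗ · (3,5)B 3/5 ✓
Row 4: (4,1)R 1/3 ✗ · (4,2)B 2/6 ✗ · (4,3)R 3/7 ✗ · (4,4)B 3/8 ✗ · (4,5)R 2/5 ✗
Row 5: (5,2)R 4/6 ✓ · (5,3)R 4/7 ✗ · (5,4)R 6/8 ✓ · (5,5)R 4/5 ✓
Row 6: (6,1)R 1/1 ✓ · (6,3)B 0/4 ✗ · (6,4)R 4/5 ✓ · (6,5)R 3/3 ✓
For instance (1,4) has only 2/4 same-type neighbors, below 3/5.

No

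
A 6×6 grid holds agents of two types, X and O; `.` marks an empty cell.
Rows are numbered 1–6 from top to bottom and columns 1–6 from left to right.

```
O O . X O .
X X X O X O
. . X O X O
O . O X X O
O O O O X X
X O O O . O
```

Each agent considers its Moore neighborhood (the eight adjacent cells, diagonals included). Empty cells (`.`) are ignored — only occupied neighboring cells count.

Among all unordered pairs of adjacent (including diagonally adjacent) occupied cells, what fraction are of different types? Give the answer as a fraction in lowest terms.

Scan each occupied cell's neighbors to the right and below (and the two forward diagonals) so each pair is counted once.
From row 1: 8 unlike of 13 pairs (running 8/13).
From row 2: 9 unlike of 16 pairs (running 17/29).
From row 3: 8 unlike of 13 pairs (running 25/42).
From row 4: 7 unlike of 16 pairs (running 32/58).
From row 5: 6 unlike of 18 pairs (running 38/76).
From row 6: 1 unlike of 3 pairs (running 39/79).
Total adjacent occupied pairs: 79; unlike-type pairs: 39.
39/79 is already in lowest terms.

39/79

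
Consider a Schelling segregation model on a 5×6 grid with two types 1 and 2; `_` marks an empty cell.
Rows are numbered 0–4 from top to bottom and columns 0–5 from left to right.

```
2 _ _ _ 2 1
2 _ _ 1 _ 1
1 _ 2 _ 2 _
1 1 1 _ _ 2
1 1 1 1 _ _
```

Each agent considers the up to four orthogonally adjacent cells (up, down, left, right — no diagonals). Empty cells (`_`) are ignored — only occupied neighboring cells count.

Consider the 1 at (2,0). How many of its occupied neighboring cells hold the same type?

1

Occupied neighbors of (2,0): (1,0)=2, (3,0)=1.
Same type (1): 1 of 2.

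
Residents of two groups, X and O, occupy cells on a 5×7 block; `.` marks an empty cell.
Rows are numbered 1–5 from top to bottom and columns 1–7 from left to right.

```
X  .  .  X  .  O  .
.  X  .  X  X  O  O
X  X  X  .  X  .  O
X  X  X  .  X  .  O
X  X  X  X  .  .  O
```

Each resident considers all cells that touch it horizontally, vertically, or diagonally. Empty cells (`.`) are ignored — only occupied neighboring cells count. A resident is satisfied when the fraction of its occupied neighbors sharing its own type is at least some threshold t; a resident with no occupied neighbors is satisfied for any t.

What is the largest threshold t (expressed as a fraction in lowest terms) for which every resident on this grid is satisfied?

3/5

Row 1: (1,1)X 1/1 · (1,4)X 2/2 · (1,6)O 2/3
Row 2: (2,2)X 4/4 · (2,4)X 4/4 · (2,5)X 3/5 · (2,6)O 3/5 · (2,7)O 3/3
Row 3: (3,1)X 4/4 · (3,2)X 6/6 · (3,3)X 5/5 · (3,5)X 3/4 · (3,7)O 3/3
Row 4: (4,1)X 5/5 · (4,2)X 8/8 · (4,3)X 6/6 · (4,5)X 2/2 · (4,7)O 2/2
Row 5: (5,1)X 3/3 · (5,2)X 5/5 · (5,3)X 4/4 · (5,4)X 3/3 · (5,7)O 1/1
The smallest same-type fraction is 3/5 at (2,5), which reduces to 3/5. Any threshold above that leaves this resident unsatisfied.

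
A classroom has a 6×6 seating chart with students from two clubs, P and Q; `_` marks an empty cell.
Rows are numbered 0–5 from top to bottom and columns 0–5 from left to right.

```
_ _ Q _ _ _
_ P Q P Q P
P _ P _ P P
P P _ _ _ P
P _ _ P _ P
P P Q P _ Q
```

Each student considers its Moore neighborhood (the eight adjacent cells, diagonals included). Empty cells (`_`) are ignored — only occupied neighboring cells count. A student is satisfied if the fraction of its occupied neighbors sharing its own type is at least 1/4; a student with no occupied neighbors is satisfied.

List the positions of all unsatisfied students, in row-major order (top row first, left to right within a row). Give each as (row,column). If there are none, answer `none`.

Row 0: (0,2)Q 1/3 ok
Row 1: (1,1)P 2/4 ok · (1,2)Q 1/4 ok · (1,3)P 2/5 ok · (1,4)Q 0/4 unhappy · (1,5)P 2/3 ok
Row 2: (2,0)P 3/3 ok · (2,2)P 3/4 ok · (2,4)P 4/5 ok · (2,5)P 3/4 ok
Row 3: (3,0)P 3/3 ok · (3,1)P 4/4 ok · (3,5)P 3/3 ok
Row 4: (4,0)P 4/4 ok · (4,3)P 1/2 ok · (4,5)P 1/2 ok
Row 5: (5,0)P 2/2 ok · (5,1)P 2/3 ok · (5,2)Q 0/3 unhappy · (5,3)P 1/2 ok · (5,5)Q 0/1 unhappy

(1,4), (5,2), (5,5)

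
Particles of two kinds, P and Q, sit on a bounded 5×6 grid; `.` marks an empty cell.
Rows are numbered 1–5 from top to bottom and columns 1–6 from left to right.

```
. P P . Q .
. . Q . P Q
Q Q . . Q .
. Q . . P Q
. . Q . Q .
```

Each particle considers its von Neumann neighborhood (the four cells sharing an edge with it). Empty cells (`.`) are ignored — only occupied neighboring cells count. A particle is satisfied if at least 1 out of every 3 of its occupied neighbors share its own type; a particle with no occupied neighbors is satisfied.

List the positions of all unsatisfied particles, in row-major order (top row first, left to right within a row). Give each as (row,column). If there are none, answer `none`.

Row 1: (1,2)P 1/1 ok · (1,3)P 1/2 ok · (1,5)Q 0/1 unhappy
Row 2: (2,3)Q 0/1 unhappy · (2,5)P 0/3 unhappy · (2,6)Q 0/1 unhappy
Row 3: (3,1)Q 1/1 ok · (3,2)Q 2/2 ok · (3,5)Q 0/2 unhappy
Row 4: (4,2)Q 1/1 ok · (4,5)P 0/3 unhappy · (4,6)Q 0/1 unhappy
Row 5: (5,3)Q 0/0 ok · (5,5)Q 0/1 unhappy

(1,5), (2,3), (2,5), (2,6), (3,5), (4,5), (4,6), (5,5)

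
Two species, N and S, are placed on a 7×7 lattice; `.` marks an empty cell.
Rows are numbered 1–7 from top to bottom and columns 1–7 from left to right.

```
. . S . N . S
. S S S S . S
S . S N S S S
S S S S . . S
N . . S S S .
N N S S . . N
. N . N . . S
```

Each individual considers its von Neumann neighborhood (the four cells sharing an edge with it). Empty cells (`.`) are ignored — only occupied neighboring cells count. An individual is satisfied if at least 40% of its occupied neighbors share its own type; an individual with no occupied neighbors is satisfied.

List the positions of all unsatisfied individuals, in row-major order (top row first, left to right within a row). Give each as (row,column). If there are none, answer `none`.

Row 1: (1,3)S 1/1 satisfied · (1,5)N 0/1 not · (1,7)S 1/1 satisfied
Row 2: (2,2)S 1/1 satisfied · (2,3)S 4/4 satisfied · (2,4)S 2/3 satisfied · (2,5)S 2/3 satisfied · (2,7)S 2/2 satisfied
Row 3: (3,1)S 1/1 satisfied · (3,3)S 2/3 satisfied · (3,4)N 0/4 not · (3,5)S 2/3 satisfied · (3,6)S 2/2 satisfied · (3,7)S 3/3 satisfied
Row 4: (4,1)S 2/3 satisfied · (4,2)S 2/2 satisfied · (4,3)S 3/3 satisfied · (4,4)S 2/3 satisfied · (4,7)S 1/1 satisfied
Row 5: (5,1)N 1/2 satisfied · (5,4)S 3/3 satisfied · (5,5)S 2/2 satisfied · (5,6)S 1/1 satisfied
Row 6: (6,1)N 2/2 satisfied · (6,2)N 2/3 satisfied · (6,3)S 1/2 satisfied · (6,4)S 2/3 satisfied · (6,7)N 0/1 not
Row 7: (7,2)N 1/1 satisfied · (7,4)N 0/1 not · (7,7)S 0/1 not

(1,5), (3,4), (6,7), (7,4), (7,7)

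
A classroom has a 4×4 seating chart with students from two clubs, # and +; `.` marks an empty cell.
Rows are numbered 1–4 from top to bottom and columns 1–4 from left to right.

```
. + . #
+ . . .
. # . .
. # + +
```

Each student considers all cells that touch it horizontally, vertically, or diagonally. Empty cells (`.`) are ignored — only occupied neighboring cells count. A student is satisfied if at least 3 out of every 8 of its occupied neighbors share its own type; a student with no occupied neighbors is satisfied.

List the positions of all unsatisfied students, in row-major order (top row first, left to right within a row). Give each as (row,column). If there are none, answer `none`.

(3,2), (4,3)

Row 1: (1,2)+ 1/1 ok · (1,4)# 0/0 ok
Row 2: (2,1)+ 1/2 ok
Row 3: (3,2)# 1/3 unhappy
Row 4: (4,2)# 1/2 ok · (4,3)+ 1/3 unhappy · (4,4)+ 1/1 ok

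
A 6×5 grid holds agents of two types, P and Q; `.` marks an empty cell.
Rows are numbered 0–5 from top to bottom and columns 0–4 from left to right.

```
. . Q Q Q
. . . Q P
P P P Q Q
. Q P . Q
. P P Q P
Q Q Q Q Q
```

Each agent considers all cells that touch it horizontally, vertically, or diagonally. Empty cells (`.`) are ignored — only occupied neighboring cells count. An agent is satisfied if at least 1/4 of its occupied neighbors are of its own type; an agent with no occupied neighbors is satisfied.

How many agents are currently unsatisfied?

Row 0: (0,2)Q 2/2 ok · (0,3)Q 3/4 ok · (0,4)Q 2/3 ok
Row 1: (1,3)Q 5/7 ok · (1,4)P 0/5 unhappy
Row 2: (2,0)P 1/2 ok · (2,1)P 3/4 ok · (2,2)P 2/5 ok · (2,3)Q 3/6 ok · (2,4)Q 3/4 ok
Row 3: (3,1)Q 0/6 unhappy · (3,2)P 4/7 ok · (3,4)Q 3/4 ok
Row 4: (4,1)P 2/6 ok · (4,2)P 2/7 ok · (4,3)Q 4/7 ok · (4,4)P 0/4 unhappy
Row 5: (5,0)Q 1/2 ok · (5,1)Q 2/4 ok · (5,2)Q 3/5 ok · (5,3)Q 3/5 ok · (5,4)Q 2/3 ok
Unsatisfied: (1,4), (3,1), (4,4) — 3 in total.

3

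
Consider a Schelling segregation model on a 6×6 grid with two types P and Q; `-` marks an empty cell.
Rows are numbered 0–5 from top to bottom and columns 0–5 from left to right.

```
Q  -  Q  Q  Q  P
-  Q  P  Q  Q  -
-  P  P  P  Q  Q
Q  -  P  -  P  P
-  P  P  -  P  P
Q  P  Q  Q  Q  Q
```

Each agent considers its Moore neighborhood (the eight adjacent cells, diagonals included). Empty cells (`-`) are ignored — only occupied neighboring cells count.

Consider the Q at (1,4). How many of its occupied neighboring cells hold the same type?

Occupied neighbors of (1,4): (0,3)=Q, (0,4)=Q, (0,5)=P, (1,3)=Q, (2,3)=P, (2,4)=Q, (2,5)=Q.
Same type (Q): 5 of 7.

5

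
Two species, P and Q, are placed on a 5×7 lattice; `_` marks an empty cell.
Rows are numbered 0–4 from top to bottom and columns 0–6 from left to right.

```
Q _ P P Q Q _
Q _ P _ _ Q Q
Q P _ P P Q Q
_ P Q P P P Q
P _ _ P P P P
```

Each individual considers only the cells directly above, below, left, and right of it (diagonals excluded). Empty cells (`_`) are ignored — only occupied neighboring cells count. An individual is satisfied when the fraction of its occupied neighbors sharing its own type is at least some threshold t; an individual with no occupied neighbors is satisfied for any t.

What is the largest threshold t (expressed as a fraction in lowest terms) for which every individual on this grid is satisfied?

0/1

(0,0)Q 1/1
(0,2)P 2/2
(0,3)P 1/2
(0,4)Q 1/2
(0,5)Q 2/2
(1,0)Q 2/2
(1,2)P 1/1
(1,5)Q 3/3
(1,6)Q 2/2
(2,0)Q 1/2
(2,1)P 1/2
(2,3)P 2/2
(2,4)P 2/3
(2,5)Q 2/4
(2,6)Q 3/3
(3,1)P 1/2
(3,2)Q 0/2
(3,3)P 3/4
(3,4)P 4/4
(3,5)P 2/4
(3,6)Q 1/3
(4,0)P — no occupied neighbors
(4,3)P 2/2
(4,4)P 3/3
(4,5)P 3/3
(4,6)P 1/2
The smallest same-type fraction is 0/2 at (3,2), which reduces to 0/1. Any threshold above that leaves this individual unsatisfied.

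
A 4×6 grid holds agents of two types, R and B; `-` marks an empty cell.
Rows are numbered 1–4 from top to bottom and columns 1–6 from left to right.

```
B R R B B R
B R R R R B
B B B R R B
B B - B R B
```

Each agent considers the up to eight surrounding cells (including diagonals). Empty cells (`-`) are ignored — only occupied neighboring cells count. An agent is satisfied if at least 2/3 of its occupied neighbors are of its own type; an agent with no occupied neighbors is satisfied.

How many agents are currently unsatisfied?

17

Row 1: (1,1)B 1/3 ✗ · (1,2)R 3/5 ✗ · (1,3)R 4/5 ✓ · (1,4)B 1/5 ✗ · (1,5)B 2/5 ✗ · (1,6)R 1/3 ✗
Row 2: (2,1)B 3/5 ✗ · (2,2)R 3/8 ✗ · (2,3)R 5/8 ✗ · (2,4)R 5/8 ✗ · (2,5)R 4/8 ✗ · (2,6)B 2/5 ✗
Row 3: (3,1)B 4/5 ✓ · (3,2)B 5/7 ✓ · (3,3)B 3/7 ✗ · (3,4)R 5/7 ✓ · (3,5)R 4/8 ✗ · (3,6)B 2/5 ✗
Row 4: (4,1)B 3/3 ✓ · (4,2)B 4/4 ✓ · (4,4)B 1/4 ✗ · (4,5)R 2/5 ✗ · (4,6)B 1/3 ✗
Unsatisfied: (1,1), (1,2), (1,4), (1,5), (1,6), (2,1), (2,2), (2,3), (2,4), (2,5), (2,6), (3,3), (3,5), (3,6), (4,4), (4,5), (4,6) — 17 in total.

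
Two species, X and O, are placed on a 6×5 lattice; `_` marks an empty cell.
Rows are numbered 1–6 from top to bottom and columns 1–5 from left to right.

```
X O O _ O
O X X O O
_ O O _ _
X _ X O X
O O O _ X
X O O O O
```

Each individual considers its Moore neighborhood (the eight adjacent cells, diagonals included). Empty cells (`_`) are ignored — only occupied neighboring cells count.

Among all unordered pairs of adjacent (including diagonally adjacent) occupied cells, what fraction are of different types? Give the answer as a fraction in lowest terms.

27/52

Scan each occupied cell's neighbors to the right and below (and the two forward diagonals) so each pair is counted once.
From row 1: 6 unlike of 12 pairs (running 6/12).
From row 2: 6 unlike of 10 pairs (running 12/22).
From row 3: 3 unlike of 5 pairs (running 15/27).
From row 4: 7 unlike of 9 pairs (running 22/36).
From row 5: 4 unlike of 12 pairs (running 26/48).
From row 6: 1 unlike of 4 pairs (running 27/52).
Total adjacent occupied pairs: 52; unlike-type pairs: 27.
27/52 is already in lowest terms.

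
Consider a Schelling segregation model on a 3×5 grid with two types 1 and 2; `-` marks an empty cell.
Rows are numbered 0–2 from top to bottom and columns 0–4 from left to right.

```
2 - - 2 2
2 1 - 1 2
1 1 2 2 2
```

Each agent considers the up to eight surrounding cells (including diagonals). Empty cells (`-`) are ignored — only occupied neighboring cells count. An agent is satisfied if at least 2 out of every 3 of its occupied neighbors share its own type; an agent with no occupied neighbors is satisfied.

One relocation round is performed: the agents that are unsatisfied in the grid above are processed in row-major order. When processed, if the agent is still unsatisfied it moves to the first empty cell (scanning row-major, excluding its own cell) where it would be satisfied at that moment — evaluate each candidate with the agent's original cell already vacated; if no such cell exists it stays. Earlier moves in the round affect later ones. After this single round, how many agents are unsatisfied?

Initially unsatisfied (in order): (0,0), (1,0), (1,1), (1,3), (2,1), (2,2).
  (0,0): no empty cell satisfies it; stays.
  (1,0): no empty cell satisfies it; stays.
  (1,1): no empty cell satisfies it; stays.
  (1,3): no empty cell satisfies it; stays.
  (2,1) → (0,2).
  (2,2): no empty cell satisfies it; stays.
Resulting grid:
2 - 1 2 2
2 1 - 1 2
1 - 2 2 2
Unsatisfied now: (0,0), (0,3), (1,0), (1,1), (1,3), (2,0), (2,2).

7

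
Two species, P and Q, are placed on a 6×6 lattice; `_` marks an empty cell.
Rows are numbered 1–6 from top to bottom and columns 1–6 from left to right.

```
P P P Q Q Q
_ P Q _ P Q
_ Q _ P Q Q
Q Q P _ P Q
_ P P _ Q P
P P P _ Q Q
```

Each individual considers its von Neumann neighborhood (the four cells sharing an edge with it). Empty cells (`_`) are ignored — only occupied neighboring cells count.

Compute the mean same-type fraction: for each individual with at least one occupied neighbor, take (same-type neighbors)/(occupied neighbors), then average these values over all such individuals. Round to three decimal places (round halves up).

0.574

(1,1)P 1/1
(1,2)P 3/3
(1,3)P 1/3
(1,4)Q 1/2
(1,5)Q 2/3
(1,6)Q 2/2
(2,2)P 1/3
(2,3)Q 0/2
(2,5)P 0/3
(2,6)Q 2/3
(3,2)Q 1/2
(3,4)P 0/1
(3,5)Q 1/4
(3,6)Q 3/3
(4,1)Q 1/1
(4,2)Q 2/4
(4,3)P 1/2
(4,5)P 0/3
(4,6)Q 1/3
(5,2)P 2/3
(5,3)P 3/3
(5,5)Q 1/3
(5,6)P 0/3
(6,1)P 1/1
(6,2)P 3/3
(6,3)P 2/2
(6,5)Q 2/2
(6,6)Q 1/2
Sum over 28 individuals: 1/1 + 3/3 + 1/3 + 1/2 + 2/3 + 2/2 + 1/3 + 0/2 + 0/3 + 2/3 + 1/2 + 0/1 + 1/4 + 3/3 + 1/1 + 2/4 + 1/2 + 0/3 + 1/3 + 2/3 + 3/3 + 1/3 + 0/3 + 1/1 + 3/3 + 2/2 + 2/2 + 1/2 = 193/12; mean = 193/12 ÷ 28 = 193/336 = 0.574404… → 0.574.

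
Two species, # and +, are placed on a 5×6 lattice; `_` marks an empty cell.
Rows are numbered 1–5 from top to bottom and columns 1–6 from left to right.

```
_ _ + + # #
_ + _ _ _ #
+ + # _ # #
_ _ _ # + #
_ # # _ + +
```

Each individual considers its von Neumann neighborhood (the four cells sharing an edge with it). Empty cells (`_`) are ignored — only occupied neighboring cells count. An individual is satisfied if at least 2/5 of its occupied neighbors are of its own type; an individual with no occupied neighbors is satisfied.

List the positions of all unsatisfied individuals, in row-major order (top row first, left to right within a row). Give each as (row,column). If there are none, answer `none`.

(3,3), (4,4), (4,5), (4,6)

Row 1: (1,3)+ 1/1 ✓ · (1,4)+ 1/2 ✓ · (1,5)# 1/2 ✓ · (1,6)# 2/2 ✓
Row 2: (2,2)+ 1/1 ✓ · (2,6)# 2/2 ✓
Row 3: (3,1)+ 1/1 ✓ · (3,2)+ 2/3 ✓ · (3,3)# 0/1 ✗ · (3,5)# 1/2 ✓ · (3,6)# 3/3 ✓
Row 4: (4,4)# 0/1 ✗ · (4,5)+ 1/4 ✗ · (4,6)# 1/3 ✗
Row 5: (5,2)# 1/1 ✓ · (5,3)# 1/1 ✓ · (5,5)+ 2/2 ✓ · (5,6)+ 1/2 ✓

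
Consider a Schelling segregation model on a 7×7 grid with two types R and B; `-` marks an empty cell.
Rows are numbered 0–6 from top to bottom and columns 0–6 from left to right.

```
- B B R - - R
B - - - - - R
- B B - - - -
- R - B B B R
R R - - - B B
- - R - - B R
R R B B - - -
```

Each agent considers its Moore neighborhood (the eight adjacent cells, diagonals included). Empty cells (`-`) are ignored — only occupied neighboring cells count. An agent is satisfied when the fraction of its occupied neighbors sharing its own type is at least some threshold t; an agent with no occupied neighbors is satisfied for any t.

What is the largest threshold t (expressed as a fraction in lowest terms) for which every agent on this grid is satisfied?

Row 0: (0,1)B 2/2 · (0,2)B 1/2 · (0,3)R 0/1 · (0,6)R 1/1
Row 1: (1,0)B 2/2 · (1,6)R 1/1
Row 2: (2,1)B 2/3 · (2,2)B 2/3
Row 3: (3,1)R 2/4 · (3,3)B 2/2 · (3,4)B 3/3 · (3,5)B 3/4 · (3,6)R 0/3
Row 4: (4,0)R 2/2 · (4,1)R 3/3 · (4,5)B 4/6 · (4,6)B 3/5
Row 5: (5,2)R 2/4 · (5,5)B 2/3 · (5,6)R 0/3
Row 6: (6,0)R 1/1 · (6,1)R 2/3 · (6,2)B 1/3 · (6,3)B 1/2
The smallest same-type fraction is 0/1 at (0,3), which reduces to 0/1. Any threshold above that leaves this agent unsatisfied.

0/1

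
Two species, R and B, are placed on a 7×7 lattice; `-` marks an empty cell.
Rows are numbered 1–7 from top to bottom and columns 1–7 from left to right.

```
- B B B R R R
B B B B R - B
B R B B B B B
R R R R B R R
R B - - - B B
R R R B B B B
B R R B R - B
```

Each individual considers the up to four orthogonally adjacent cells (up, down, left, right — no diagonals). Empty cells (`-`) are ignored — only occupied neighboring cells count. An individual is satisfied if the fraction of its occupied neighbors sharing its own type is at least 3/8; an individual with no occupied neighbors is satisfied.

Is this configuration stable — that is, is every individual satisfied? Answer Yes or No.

(1,2)B 2/2 ✓
(1,3)B 3/3 ✓
(1,4)B 2/3 ✓
(1,5)R 2/3 ✓
(1,6)R 2/2 ✓
(1,7)R 1/2 ✓
(2,1)B 2/2 ✓
(2,2)B 3/4 ✓
(2,3)B 4/4 ✓
(2,4)B 3/4 ✓
(2,5)R 1/3 ✗
(2,7)B 1/2 ✓
(3,1)B 1/3 ✗
(3,2)R 1/4 ✗
(3,3)B 2/4 ✓
(3,4)B 3/4 ✓
(3,5)B 3/4 ✓
(3,6)B 2/3 ✓
(3,7)B 2/3 ✓
(4,1)R 2/3 ✓
(4,2)R 3/4 ✓
(4,3)R 2/3 ✓
(4,4)R 1/3 ✗
(4,5)B 1/3 ✗
(4,6)R 1/4 ✗
(4,7)R 1/3 ✗
(5,1)R 2/3 ✓
(5,2)B 0/3 ✗
(5,6)B 2/3 ✓
(5,7)B 2/3 ✓
(6,1)R 2/3 ✓
(6,2)R 3/4 ✓
(6,3)R 2/3 ✓
(6,4)B 2/3 ✓
(6,5)B 2/3 ✓
(6,6)B 3/3 ✓
(6,7)B 3/3 ✓
(7,1)B 0/2 ✗
(7,2)R 2/3 ✓
(7,3)R 2/3 ✓
(7,4)B 1/3 ✗
(7,5)R 0/2 ✗
(7,7)B 1/1 ✓
For instance (2,5) has only 1/3 same-type neighbors, below 3/8.

No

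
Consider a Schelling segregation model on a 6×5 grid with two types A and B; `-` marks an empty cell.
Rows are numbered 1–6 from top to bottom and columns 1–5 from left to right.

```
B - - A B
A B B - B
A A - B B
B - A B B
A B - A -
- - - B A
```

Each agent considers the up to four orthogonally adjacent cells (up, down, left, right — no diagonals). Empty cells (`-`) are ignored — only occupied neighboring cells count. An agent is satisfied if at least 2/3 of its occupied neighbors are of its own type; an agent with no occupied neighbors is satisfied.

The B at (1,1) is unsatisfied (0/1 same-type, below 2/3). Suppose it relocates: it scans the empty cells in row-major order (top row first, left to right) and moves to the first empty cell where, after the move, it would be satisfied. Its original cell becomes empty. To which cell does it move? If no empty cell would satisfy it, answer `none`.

Vacating (1,1). Empty cells in order:
  (1,2): 1/1 same-type → satisfied — stop here.

(1,2)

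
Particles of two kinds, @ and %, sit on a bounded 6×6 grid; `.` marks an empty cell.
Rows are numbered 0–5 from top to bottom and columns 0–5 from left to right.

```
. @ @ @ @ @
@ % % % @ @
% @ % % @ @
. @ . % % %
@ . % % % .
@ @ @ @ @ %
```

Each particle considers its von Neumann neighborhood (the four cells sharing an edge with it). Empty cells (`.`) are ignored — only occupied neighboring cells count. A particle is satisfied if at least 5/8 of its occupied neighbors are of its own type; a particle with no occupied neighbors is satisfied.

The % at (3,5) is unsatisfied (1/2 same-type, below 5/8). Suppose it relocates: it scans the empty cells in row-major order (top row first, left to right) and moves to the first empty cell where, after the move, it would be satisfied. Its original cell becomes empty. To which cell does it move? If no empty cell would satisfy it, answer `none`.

(3,2)

Vacating (3,5). Empty cells in order:
  (0,0): 0/2 same-type → still unsatisfied.
  (3,0): 1/3 same-type → still unsatisfied.
  (3,2): 3/4 same-type → satisfied — stop here.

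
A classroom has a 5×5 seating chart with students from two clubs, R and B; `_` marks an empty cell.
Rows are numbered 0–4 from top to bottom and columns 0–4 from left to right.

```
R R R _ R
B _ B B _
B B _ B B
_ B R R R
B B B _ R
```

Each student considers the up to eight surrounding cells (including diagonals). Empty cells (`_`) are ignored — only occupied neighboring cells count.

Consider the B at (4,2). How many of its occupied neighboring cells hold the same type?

2

Occupied neighbors of (4,2): (3,1)=B, (3,2)=R, (3,3)=R, (4,1)=B.
Same type (B): 2 of 4.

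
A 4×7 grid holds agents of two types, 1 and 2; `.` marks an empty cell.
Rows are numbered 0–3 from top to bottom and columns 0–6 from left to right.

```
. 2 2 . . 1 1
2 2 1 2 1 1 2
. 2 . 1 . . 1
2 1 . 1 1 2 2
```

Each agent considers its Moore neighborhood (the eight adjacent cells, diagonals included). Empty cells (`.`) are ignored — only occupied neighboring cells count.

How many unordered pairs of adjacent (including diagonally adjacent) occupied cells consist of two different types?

Scan each occupied cell's neighbors to the right and below (and the two forward diagonals) so each pair is counted once.
Row 0: 2(0,1)–2(0,2)= 2(0,1)–2(1,1)= 2(0,1)–1(1,2)≠ 2(0,1)–2(1,0)= 2(0,2)–1(1,2)≠ 2(0,2)–2(1,3)= 2(0,2)–2(1,1)= 1(0,5)–1(0,6)= 1(0,5)–1(1,5)= 1(0,5)–2(1,6)≠ 1(0,5)–1(1,4)= 1(0,6)–2(1,6)≠ 1(0,6)–1(1,5)=  → 4/13 unlike.
Row 1: 2(1,0)–2(1,1)= 2(1,0)–2(2,1)= 2(1,1)–1(1,2)≠ 2(1,1)–2(2,1)= 1(1,2)–2(1,3)≠ 1(1,2)–1(2,3)= 1(1,2)–2(2,1)≠ 2(1,3)–1(1,4)≠ 2(1,3)–1(2,3)≠ 1(1,4)–1(1,5)= 1(1,4)–1(2,3)= 1(1,5)–2(1,6)≠ 1(1,5)–1(2,6)= 2(1,6)–1(2,6)≠  → 7/14 unlike.
Row 2: 2(2,1)–1(3,1)≠ 2(2,1)–2(3,0)= 1(2,3)–1(3,3)= 1(2,3)–1(3,4)= 1(2,6)–2(3,6)≠ 1(2,6)–2(3,5)≠  → 3/6 unlike.
Row 3: 2(3,0)–1(3,1)≠ 1(3,3)–1(3,4)= 1(3,4)–2(3,5)≠ 2(3,5)–2(3,6)=  → 2/4 unlike.
Total adjacent occupied pairs: 37; unlike-type pairs: 16.

16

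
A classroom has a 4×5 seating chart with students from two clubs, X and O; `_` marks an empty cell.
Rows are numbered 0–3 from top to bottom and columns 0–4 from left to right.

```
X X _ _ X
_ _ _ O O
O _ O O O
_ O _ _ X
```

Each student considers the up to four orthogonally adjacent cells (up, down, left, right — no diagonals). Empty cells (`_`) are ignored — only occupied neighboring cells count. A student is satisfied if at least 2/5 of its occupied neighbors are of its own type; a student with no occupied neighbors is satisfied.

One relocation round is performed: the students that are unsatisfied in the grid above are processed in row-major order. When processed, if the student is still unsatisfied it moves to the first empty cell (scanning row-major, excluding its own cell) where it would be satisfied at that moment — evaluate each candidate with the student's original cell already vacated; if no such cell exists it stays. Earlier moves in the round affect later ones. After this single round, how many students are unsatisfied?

0

Initially unsatisfied (in order): (0,4), (3,4).
  (0,4) → (0,2).
  (3,4) → (0,3).
Resulting grid:
X X X X _
_ _ _ O O
O _ O O O
_ O _ _ _
All satisfied now.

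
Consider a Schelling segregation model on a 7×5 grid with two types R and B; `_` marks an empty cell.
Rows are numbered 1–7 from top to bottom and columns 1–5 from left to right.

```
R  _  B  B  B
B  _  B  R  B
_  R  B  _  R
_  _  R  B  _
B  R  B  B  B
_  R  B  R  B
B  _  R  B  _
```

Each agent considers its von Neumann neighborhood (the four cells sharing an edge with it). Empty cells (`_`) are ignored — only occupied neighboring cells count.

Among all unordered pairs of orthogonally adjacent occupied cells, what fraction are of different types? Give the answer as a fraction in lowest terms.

18/29

Scan each occupied cell's neighbors to the right and below so each pair is counted once.
Row 1: R(1,1)–B(2,1)≠ B(1,3)–B(1,4)= B(1,3)–B(2,3)= B(1,4)–B(1,5)= B(1,4)–R(2,4)≠ B(1,5)–B(2,5)=  → 2/6 unlike.
Row 2: B(2,3)–R(2,4)≠ B(2,3)–B(3,3)= R(2,4)–B(2,5)≠ B(2,5)–R(3,5)≠  → 3/4 unlike.
Row 3: R(3,2)–B(3,3)≠ B(3,3)–R(4,3)≠  → 2/2 unlike.
Row 4: R(4,3)–B(4,4)≠ R(4,3)–B(5,3)≠ B(4,4)–B(5,4)=  → 2/3 unlike.
Row 5: B(5,1)–R(5,2)≠ R(5,2)–B(5,3)≠ R(5,2)–R(6,2)= B(5,3)–B(5,4)= B(5,3)–B(6,3)= B(5,4)–B(5,5)= B(5,4)–R(6,4)≠ B(5,5)–B(6,5)=  → 3/8 unlike.
Row 6: R(6,2)–B(6,3)≠ B(6,3)–R(6,4)≠ B(6,3)–R(7,3)≠ R(6,4)–B(6,5)≠ R(6,4)–B(7,4)≠  → 5/5 unlike.
Row 7: R(7,3)–B(7,4)≠  → 1/1 unlike.
Total adjacent occupied pairs: 29; unlike-type pairs: 18.
18/29 is already in lowest terms.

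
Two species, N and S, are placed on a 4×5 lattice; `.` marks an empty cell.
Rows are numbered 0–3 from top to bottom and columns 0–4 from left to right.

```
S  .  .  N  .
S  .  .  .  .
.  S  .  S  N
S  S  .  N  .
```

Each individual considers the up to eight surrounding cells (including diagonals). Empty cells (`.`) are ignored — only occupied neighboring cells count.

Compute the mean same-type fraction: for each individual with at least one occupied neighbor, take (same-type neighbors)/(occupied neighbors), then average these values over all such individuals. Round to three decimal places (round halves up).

0.750

Row 0: (0,0)S 1/1 · (0,3)N — no occupied neighbors
Row 1: (1,0)S 2/2
Row 2: (2,1)S 3/3 · (2,3)S 0/2 · (2,4)N 1/2
Row 3: (3,0)S 2/2 · (3,1)S 2/2 · (3,3)N 1/2
Sum over 8 individuals: 1/1 + 2/2 + 3/3 + 0/2 + 1/2 + 2/2 + 2/2 + 1/2 = 6; mean = 6 ÷ 8 = 3/4 = 0.75 → 0.750.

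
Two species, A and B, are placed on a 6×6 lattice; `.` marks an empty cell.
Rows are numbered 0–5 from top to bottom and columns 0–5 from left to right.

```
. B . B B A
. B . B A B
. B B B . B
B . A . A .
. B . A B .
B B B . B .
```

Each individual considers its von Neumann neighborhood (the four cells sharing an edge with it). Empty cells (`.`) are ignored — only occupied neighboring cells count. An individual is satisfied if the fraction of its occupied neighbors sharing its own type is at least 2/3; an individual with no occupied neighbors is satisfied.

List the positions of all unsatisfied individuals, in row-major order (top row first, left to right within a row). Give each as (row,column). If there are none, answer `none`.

(0,4), (0,5), (1,4), (1,5), (3,2), (3,4), (4,3), (4,4)

Row 0: (0,1)B 1/1 satisfied · (0,3)B 2/2 satisfied · (0,4)B 1/3 not · (0,5)A 0/2 not
Row 1: (1,1)B 2/2 satisfied · (1,3)B 2/3 satisfied · (1,4)A 0/3 not · (1,5)B 1/3 not
Row 2: (2,1)B 2/2 satisfied · (2,2)B 2/3 satisfied · (2,3)B 2/2 satisfied · (2,5)B 1/1 satisfied
Row 3: (3,0)B 0/0 satisfied · (3,2)A 0/1 not · (3,4)A 0/1 not
Row 4: (4,1)B 1/1 satisfied · (4,3)A 0/1 not · (4,4)B 1/3 not
Row 5: (5,0)B 1/1 satisfied · (5,1)B 3/3 satisfied · (5,2)B 1/1 satisfied · (5,4)B 1/1 satisfied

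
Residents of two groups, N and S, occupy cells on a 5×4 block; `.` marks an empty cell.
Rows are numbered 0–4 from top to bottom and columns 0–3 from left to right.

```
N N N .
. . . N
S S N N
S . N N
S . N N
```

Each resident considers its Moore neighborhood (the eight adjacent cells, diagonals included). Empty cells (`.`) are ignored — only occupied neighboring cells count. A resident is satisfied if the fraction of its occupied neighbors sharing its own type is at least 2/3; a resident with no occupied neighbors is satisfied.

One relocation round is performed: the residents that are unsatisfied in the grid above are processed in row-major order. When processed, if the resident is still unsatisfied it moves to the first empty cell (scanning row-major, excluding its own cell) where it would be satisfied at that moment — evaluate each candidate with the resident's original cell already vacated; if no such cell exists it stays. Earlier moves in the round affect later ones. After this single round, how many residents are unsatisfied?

Initially unsatisfied (in order): (2,1).
  (2,1): no empty cell satisfies it; stays.
Resulting grid:
N N N .
. . . N
S S N N
S . N N
S . N N
Unsatisfied now: (2,1).

1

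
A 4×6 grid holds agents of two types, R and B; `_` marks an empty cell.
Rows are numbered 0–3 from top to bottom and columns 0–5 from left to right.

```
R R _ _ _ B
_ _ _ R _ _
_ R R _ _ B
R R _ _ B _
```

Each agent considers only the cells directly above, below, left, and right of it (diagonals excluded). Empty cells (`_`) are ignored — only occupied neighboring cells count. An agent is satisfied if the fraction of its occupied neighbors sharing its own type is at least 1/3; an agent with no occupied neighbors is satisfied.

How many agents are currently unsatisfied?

0

(0,0)R 1/1 satisfied
(0,1)R 1/1 satisfied
(0,5)B 0/0 satisfied
(1,3)R 0/0 satisfied
(2,1)R 2/2 satisfied
(2,2)R 1/1 satisfied
(2,5)B 0/0 satisfied
(3,0)R 1/1 satisfied
(3,1)R 2/2 satisfied
(3,4)B 0/0 satisfied
Every one meets the threshold.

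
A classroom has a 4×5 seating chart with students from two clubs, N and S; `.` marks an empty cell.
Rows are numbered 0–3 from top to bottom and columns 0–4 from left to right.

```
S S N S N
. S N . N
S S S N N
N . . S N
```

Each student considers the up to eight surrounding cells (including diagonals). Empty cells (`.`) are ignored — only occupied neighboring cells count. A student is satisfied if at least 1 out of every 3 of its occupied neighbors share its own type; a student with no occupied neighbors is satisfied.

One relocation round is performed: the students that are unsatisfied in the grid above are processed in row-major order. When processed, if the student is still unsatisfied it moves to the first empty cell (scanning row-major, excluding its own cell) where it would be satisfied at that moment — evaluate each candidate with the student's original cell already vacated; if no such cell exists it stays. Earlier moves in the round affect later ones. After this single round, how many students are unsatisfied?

Initially unsatisfied (in order): (0,2), (0,3), (1,2), (3,0), (3,3).
  (0,2) → (1,3).
  (0,3) → (0,2).
  (1,2) → (0,3).
  (3,0) → (1,2).
  (3,3) → (1,0).
Resulting grid:
S S S N N
S S N N N
S S S N N
. . . . N
All satisfied now.

0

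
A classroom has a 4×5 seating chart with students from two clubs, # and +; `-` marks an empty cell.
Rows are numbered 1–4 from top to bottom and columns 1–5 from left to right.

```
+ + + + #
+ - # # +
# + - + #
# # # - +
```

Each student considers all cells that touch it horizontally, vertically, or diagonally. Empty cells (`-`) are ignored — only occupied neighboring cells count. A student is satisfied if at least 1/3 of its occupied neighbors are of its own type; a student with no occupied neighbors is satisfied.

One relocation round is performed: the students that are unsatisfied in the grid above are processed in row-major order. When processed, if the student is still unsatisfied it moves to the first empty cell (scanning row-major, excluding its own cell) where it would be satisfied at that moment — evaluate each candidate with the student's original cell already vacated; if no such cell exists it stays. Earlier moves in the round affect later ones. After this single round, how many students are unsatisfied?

Initially unsatisfied (in order): (2,3), (3,2), (3,5).
  (2,3) → (3,3).
  (3,2) → (2,2).
  (3,5) → (3,2).
Resulting grid:
+ + + + #
+ + - # +
# # # + -
# # # - +
All satisfied now.

0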